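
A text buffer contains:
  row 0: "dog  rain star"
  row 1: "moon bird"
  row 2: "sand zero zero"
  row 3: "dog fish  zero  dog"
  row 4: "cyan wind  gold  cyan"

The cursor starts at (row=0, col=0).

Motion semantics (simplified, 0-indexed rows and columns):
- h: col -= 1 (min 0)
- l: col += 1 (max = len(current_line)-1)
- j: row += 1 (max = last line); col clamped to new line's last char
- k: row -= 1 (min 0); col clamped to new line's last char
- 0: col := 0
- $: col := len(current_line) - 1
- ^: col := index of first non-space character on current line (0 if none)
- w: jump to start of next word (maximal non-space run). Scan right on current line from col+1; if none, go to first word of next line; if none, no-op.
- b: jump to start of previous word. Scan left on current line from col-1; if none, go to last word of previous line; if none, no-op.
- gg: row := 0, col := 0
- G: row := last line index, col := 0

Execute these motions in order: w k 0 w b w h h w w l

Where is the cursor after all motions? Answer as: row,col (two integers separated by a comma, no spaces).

Answer: 0,11

Derivation:
After 1 (w): row=0 col=5 char='r'
After 2 (k): row=0 col=5 char='r'
After 3 (0): row=0 col=0 char='d'
After 4 (w): row=0 col=5 char='r'
After 5 (b): row=0 col=0 char='d'
After 6 (w): row=0 col=5 char='r'
After 7 (h): row=0 col=4 char='_'
After 8 (h): row=0 col=3 char='_'
After 9 (w): row=0 col=5 char='r'
After 10 (w): row=0 col=10 char='s'
After 11 (l): row=0 col=11 char='t'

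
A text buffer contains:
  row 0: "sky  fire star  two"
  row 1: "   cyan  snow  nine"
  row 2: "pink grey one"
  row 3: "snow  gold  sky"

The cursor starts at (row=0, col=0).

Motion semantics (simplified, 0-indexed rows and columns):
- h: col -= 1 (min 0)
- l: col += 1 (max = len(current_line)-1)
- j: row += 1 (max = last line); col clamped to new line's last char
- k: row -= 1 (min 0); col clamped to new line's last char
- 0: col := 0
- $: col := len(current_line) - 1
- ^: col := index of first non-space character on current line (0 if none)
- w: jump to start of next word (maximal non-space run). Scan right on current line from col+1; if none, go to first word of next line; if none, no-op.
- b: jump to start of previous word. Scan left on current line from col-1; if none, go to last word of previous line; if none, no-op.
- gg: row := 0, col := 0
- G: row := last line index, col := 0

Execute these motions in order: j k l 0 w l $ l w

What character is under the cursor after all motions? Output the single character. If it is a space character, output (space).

After 1 (j): row=1 col=0 char='_'
After 2 (k): row=0 col=0 char='s'
After 3 (l): row=0 col=1 char='k'
After 4 (0): row=0 col=0 char='s'
After 5 (w): row=0 col=5 char='f'
After 6 (l): row=0 col=6 char='i'
After 7 ($): row=0 col=18 char='o'
After 8 (l): row=0 col=18 char='o'
After 9 (w): row=1 col=3 char='c'

Answer: c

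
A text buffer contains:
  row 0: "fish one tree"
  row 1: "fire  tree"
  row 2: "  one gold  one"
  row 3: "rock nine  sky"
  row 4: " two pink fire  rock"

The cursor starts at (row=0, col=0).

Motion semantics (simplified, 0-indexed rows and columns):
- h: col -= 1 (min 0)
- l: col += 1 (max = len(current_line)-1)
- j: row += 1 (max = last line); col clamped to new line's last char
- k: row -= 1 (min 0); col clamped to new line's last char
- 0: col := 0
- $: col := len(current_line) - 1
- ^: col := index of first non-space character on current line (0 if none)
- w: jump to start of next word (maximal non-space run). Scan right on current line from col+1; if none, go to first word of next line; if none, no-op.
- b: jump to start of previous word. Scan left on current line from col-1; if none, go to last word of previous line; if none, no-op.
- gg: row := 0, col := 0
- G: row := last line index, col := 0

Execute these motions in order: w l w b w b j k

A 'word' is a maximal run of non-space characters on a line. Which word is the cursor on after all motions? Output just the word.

After 1 (w): row=0 col=5 char='o'
After 2 (l): row=0 col=6 char='n'
After 3 (w): row=0 col=9 char='t'
After 4 (b): row=0 col=5 char='o'
After 5 (w): row=0 col=9 char='t'
After 6 (b): row=0 col=5 char='o'
After 7 (j): row=1 col=5 char='_'
After 8 (k): row=0 col=5 char='o'

Answer: one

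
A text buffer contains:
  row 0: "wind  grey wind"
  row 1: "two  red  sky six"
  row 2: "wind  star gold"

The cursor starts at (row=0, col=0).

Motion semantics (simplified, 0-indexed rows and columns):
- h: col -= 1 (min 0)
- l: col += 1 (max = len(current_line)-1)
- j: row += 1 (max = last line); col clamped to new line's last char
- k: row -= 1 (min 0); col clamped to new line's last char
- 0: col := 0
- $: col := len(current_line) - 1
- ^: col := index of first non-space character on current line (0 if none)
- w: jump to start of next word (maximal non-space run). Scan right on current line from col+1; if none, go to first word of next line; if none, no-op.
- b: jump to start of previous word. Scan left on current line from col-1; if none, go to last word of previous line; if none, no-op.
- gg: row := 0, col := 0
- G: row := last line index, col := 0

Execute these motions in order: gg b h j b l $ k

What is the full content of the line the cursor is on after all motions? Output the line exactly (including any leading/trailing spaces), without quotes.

Answer: wind  grey wind

Derivation:
After 1 (gg): row=0 col=0 char='w'
After 2 (b): row=0 col=0 char='w'
After 3 (h): row=0 col=0 char='w'
After 4 (j): row=1 col=0 char='t'
After 5 (b): row=0 col=11 char='w'
After 6 (l): row=0 col=12 char='i'
After 7 ($): row=0 col=14 char='d'
After 8 (k): row=0 col=14 char='d'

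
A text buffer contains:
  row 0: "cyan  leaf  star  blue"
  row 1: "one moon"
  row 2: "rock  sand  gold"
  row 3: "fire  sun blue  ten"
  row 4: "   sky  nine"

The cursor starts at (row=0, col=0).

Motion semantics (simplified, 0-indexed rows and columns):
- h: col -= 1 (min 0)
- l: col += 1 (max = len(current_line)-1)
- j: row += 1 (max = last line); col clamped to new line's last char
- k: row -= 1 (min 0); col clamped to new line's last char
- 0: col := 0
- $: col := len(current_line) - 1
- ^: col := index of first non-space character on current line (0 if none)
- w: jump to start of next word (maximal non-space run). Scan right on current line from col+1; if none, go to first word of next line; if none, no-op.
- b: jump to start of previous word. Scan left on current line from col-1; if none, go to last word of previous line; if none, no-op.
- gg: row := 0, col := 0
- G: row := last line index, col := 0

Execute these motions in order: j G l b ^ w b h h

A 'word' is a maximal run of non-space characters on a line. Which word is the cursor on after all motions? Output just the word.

Answer: fire

Derivation:
After 1 (j): row=1 col=0 char='o'
After 2 (G): row=4 col=0 char='_'
After 3 (l): row=4 col=1 char='_'
After 4 (b): row=3 col=16 char='t'
After 5 (^): row=3 col=0 char='f'
After 6 (w): row=3 col=6 char='s'
After 7 (b): row=3 col=0 char='f'
After 8 (h): row=3 col=0 char='f'
After 9 (h): row=3 col=0 char='f'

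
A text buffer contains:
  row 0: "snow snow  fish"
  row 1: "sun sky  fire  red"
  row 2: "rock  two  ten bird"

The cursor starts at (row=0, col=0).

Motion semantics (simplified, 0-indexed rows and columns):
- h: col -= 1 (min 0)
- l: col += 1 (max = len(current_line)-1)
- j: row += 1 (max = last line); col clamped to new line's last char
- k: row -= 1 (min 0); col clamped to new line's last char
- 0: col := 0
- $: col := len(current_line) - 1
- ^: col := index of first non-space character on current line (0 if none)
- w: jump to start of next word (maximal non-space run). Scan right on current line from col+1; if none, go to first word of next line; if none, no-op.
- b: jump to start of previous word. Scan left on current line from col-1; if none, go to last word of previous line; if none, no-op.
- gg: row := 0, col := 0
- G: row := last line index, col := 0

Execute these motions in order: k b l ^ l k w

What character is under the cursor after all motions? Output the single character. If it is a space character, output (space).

After 1 (k): row=0 col=0 char='s'
After 2 (b): row=0 col=0 char='s'
After 3 (l): row=0 col=1 char='n'
After 4 (^): row=0 col=0 char='s'
After 5 (l): row=0 col=1 char='n'
After 6 (k): row=0 col=1 char='n'
After 7 (w): row=0 col=5 char='s'

Answer: s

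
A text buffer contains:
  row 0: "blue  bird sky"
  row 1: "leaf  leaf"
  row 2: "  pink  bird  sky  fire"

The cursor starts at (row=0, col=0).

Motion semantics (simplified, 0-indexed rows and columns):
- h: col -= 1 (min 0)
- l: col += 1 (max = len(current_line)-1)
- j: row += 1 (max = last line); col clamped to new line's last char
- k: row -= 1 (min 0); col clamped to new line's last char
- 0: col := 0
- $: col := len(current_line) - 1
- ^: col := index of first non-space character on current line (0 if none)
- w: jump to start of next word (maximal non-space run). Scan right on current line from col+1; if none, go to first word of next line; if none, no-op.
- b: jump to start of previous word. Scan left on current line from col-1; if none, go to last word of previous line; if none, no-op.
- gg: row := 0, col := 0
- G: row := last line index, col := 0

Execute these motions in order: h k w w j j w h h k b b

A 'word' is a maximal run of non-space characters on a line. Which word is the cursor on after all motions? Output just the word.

Answer: leaf

Derivation:
After 1 (h): row=0 col=0 char='b'
After 2 (k): row=0 col=0 char='b'
After 3 (w): row=0 col=6 char='b'
After 4 (w): row=0 col=11 char='s'
After 5 (j): row=1 col=9 char='f'
After 6 (j): row=2 col=9 char='i'
After 7 (w): row=2 col=14 char='s'
After 8 (h): row=2 col=13 char='_'
After 9 (h): row=2 col=12 char='_'
After 10 (k): row=1 col=9 char='f'
After 11 (b): row=1 col=6 char='l'
After 12 (b): row=1 col=0 char='l'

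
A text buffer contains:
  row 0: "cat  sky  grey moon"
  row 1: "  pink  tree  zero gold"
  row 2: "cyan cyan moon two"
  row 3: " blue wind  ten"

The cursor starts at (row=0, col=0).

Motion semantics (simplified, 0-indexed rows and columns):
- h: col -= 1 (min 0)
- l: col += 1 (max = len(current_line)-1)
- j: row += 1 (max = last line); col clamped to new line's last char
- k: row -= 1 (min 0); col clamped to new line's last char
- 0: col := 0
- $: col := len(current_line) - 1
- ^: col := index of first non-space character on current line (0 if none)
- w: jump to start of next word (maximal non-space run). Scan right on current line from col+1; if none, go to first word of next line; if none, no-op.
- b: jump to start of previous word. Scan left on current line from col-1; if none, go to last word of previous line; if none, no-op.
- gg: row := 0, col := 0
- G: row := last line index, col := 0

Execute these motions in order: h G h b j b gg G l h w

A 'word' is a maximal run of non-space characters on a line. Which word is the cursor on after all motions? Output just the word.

Answer: blue

Derivation:
After 1 (h): row=0 col=0 char='c'
After 2 (G): row=3 col=0 char='_'
After 3 (h): row=3 col=0 char='_'
After 4 (b): row=2 col=15 char='t'
After 5 (j): row=3 col=14 char='n'
After 6 (b): row=3 col=12 char='t'
After 7 (gg): row=0 col=0 char='c'
After 8 (G): row=3 col=0 char='_'
After 9 (l): row=3 col=1 char='b'
After 10 (h): row=3 col=0 char='_'
After 11 (w): row=3 col=1 char='b'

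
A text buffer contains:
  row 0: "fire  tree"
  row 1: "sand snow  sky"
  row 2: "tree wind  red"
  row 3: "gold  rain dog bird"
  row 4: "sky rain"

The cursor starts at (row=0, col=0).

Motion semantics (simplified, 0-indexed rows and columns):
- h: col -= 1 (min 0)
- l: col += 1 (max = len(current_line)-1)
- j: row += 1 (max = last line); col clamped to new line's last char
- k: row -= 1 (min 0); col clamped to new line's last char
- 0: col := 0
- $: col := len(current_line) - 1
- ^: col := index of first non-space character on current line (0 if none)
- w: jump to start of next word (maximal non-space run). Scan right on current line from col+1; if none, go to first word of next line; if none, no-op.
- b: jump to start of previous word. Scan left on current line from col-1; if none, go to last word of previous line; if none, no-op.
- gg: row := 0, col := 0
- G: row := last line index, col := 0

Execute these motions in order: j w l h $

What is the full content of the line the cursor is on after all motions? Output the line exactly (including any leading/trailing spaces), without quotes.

Answer: sand snow  sky

Derivation:
After 1 (j): row=1 col=0 char='s'
After 2 (w): row=1 col=5 char='s'
After 3 (l): row=1 col=6 char='n'
After 4 (h): row=1 col=5 char='s'
After 5 ($): row=1 col=13 char='y'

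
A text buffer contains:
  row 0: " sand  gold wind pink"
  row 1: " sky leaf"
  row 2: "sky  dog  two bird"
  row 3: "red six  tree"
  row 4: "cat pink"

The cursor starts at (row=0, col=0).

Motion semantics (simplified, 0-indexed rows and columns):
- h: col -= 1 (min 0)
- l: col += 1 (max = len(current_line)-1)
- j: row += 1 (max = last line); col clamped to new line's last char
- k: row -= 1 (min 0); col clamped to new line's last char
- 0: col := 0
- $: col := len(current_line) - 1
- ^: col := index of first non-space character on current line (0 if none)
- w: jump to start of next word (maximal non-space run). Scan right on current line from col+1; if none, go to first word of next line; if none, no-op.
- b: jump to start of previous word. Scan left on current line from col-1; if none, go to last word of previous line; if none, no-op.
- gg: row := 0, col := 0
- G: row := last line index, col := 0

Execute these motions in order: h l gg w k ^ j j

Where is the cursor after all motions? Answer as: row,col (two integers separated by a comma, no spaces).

Answer: 2,1

Derivation:
After 1 (h): row=0 col=0 char='_'
After 2 (l): row=0 col=1 char='s'
After 3 (gg): row=0 col=0 char='_'
After 4 (w): row=0 col=1 char='s'
After 5 (k): row=0 col=1 char='s'
After 6 (^): row=0 col=1 char='s'
After 7 (j): row=1 col=1 char='s'
After 8 (j): row=2 col=1 char='k'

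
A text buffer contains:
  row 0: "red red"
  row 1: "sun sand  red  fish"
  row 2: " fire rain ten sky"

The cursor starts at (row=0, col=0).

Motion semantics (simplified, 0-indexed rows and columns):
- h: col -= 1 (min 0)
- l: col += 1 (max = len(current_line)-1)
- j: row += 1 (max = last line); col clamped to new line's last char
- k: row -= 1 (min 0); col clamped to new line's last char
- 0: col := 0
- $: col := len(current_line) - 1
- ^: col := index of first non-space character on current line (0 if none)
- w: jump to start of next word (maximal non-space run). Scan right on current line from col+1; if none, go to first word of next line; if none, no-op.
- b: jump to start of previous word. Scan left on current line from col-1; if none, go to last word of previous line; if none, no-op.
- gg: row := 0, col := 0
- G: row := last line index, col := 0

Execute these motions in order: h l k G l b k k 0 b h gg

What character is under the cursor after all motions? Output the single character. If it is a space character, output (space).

After 1 (h): row=0 col=0 char='r'
After 2 (l): row=0 col=1 char='e'
After 3 (k): row=0 col=1 char='e'
After 4 (G): row=2 col=0 char='_'
After 5 (l): row=2 col=1 char='f'
After 6 (b): row=1 col=15 char='f'
After 7 (k): row=0 col=6 char='d'
After 8 (k): row=0 col=6 char='d'
After 9 (0): row=0 col=0 char='r'
After 10 (b): row=0 col=0 char='r'
After 11 (h): row=0 col=0 char='r'
After 12 (gg): row=0 col=0 char='r'

Answer: r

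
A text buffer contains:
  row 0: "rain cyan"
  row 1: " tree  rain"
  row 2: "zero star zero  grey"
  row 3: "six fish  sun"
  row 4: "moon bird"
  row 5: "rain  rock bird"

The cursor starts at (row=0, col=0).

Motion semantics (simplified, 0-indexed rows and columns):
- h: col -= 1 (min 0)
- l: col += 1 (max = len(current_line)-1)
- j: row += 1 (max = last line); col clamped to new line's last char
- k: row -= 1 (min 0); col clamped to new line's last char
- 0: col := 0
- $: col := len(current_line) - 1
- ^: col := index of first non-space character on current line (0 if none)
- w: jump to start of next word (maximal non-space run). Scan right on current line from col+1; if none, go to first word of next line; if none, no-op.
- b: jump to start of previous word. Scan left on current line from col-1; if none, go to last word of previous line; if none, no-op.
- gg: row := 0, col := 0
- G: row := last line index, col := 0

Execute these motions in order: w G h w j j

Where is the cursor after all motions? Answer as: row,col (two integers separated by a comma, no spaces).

After 1 (w): row=0 col=5 char='c'
After 2 (G): row=5 col=0 char='r'
After 3 (h): row=5 col=0 char='r'
After 4 (w): row=5 col=6 char='r'
After 5 (j): row=5 col=6 char='r'
After 6 (j): row=5 col=6 char='r'

Answer: 5,6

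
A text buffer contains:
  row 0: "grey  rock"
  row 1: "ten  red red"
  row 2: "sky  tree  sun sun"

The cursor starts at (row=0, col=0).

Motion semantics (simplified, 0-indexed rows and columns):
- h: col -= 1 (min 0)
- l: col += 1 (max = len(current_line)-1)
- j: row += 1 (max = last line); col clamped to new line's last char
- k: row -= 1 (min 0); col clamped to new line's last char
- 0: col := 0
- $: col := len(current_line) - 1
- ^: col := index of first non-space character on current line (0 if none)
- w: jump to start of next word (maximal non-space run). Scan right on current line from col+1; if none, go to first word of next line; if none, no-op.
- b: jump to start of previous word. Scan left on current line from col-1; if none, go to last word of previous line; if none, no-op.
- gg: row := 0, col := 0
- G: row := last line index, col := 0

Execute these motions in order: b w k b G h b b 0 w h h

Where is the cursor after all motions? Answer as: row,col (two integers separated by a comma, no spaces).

Answer: 1,3

Derivation:
After 1 (b): row=0 col=0 char='g'
After 2 (w): row=0 col=6 char='r'
After 3 (k): row=0 col=6 char='r'
After 4 (b): row=0 col=0 char='g'
After 5 (G): row=2 col=0 char='s'
After 6 (h): row=2 col=0 char='s'
After 7 (b): row=1 col=9 char='r'
After 8 (b): row=1 col=5 char='r'
After 9 (0): row=1 col=0 char='t'
After 10 (w): row=1 col=5 char='r'
After 11 (h): row=1 col=4 char='_'
After 12 (h): row=1 col=3 char='_'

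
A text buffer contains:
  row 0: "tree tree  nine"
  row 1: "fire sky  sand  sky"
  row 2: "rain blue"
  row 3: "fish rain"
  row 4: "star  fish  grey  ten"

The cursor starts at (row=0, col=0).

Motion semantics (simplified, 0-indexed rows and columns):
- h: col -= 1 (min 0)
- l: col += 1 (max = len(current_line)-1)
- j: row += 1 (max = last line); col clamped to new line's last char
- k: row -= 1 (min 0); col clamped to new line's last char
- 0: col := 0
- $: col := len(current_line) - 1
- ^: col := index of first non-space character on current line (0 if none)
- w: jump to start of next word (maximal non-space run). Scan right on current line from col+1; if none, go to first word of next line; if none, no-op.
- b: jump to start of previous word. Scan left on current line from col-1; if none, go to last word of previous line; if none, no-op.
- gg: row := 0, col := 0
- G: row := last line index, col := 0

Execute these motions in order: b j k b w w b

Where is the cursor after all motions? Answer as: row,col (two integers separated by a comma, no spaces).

Answer: 0,5

Derivation:
After 1 (b): row=0 col=0 char='t'
After 2 (j): row=1 col=0 char='f'
After 3 (k): row=0 col=0 char='t'
After 4 (b): row=0 col=0 char='t'
After 5 (w): row=0 col=5 char='t'
After 6 (w): row=0 col=11 char='n'
After 7 (b): row=0 col=5 char='t'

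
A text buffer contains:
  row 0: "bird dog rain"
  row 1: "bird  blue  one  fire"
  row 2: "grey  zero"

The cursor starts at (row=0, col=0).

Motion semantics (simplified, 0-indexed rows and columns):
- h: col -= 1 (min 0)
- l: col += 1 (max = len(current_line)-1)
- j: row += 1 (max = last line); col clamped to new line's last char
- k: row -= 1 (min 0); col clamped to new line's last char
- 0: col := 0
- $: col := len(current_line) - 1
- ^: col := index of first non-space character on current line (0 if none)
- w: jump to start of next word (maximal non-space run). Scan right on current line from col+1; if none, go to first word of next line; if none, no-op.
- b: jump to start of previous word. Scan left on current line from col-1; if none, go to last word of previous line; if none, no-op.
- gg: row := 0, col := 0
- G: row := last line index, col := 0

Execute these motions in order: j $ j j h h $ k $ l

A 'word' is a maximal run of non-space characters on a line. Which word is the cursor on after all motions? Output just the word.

After 1 (j): row=1 col=0 char='b'
After 2 ($): row=1 col=20 char='e'
After 3 (j): row=2 col=9 char='o'
After 4 (j): row=2 col=9 char='o'
After 5 (h): row=2 col=8 char='r'
After 6 (h): row=2 col=7 char='e'
After 7 ($): row=2 col=9 char='o'
After 8 (k): row=1 col=9 char='e'
After 9 ($): row=1 col=20 char='e'
After 10 (l): row=1 col=20 char='e'

Answer: fire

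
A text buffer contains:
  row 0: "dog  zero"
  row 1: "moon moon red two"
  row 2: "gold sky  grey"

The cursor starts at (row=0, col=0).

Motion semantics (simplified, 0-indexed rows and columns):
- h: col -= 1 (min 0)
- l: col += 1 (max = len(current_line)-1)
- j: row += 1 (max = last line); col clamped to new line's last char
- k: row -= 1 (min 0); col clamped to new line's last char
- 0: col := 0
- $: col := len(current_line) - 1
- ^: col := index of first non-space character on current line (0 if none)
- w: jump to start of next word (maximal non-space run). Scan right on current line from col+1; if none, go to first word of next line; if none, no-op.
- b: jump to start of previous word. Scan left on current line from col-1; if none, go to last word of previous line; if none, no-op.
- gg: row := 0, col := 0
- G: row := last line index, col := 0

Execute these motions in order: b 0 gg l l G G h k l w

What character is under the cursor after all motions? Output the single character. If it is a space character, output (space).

Answer: m

Derivation:
After 1 (b): row=0 col=0 char='d'
After 2 (0): row=0 col=0 char='d'
After 3 (gg): row=0 col=0 char='d'
After 4 (l): row=0 col=1 char='o'
After 5 (l): row=0 col=2 char='g'
After 6 (G): row=2 col=0 char='g'
After 7 (G): row=2 col=0 char='g'
After 8 (h): row=2 col=0 char='g'
After 9 (k): row=1 col=0 char='m'
After 10 (l): row=1 col=1 char='o'
After 11 (w): row=1 col=5 char='m'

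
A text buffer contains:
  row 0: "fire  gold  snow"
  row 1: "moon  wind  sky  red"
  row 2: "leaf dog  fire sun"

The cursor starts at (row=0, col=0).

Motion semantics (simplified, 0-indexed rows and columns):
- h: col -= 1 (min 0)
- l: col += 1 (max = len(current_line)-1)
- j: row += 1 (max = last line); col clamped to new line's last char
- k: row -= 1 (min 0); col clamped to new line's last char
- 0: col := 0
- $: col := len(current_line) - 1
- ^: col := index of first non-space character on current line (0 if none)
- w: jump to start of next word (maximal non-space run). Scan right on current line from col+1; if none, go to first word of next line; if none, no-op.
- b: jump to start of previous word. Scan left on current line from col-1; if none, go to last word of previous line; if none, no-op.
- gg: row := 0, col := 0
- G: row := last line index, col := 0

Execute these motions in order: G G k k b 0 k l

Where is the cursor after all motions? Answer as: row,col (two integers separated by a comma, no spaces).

After 1 (G): row=2 col=0 char='l'
After 2 (G): row=2 col=0 char='l'
After 3 (k): row=1 col=0 char='m'
After 4 (k): row=0 col=0 char='f'
After 5 (b): row=0 col=0 char='f'
After 6 (0): row=0 col=0 char='f'
After 7 (k): row=0 col=0 char='f'
After 8 (l): row=0 col=1 char='i'

Answer: 0,1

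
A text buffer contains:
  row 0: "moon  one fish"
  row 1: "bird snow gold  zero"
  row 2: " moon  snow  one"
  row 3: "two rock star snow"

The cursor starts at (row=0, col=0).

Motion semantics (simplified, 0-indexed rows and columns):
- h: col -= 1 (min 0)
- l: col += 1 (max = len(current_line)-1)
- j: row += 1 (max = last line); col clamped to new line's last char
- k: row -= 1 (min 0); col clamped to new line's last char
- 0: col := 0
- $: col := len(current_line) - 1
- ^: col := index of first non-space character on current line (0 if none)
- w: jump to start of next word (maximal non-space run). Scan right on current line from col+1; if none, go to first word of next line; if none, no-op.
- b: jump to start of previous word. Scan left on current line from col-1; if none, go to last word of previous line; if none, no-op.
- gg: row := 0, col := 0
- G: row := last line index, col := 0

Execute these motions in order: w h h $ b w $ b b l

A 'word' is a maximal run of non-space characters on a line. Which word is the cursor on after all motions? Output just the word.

After 1 (w): row=0 col=6 char='o'
After 2 (h): row=0 col=5 char='_'
After 3 (h): row=0 col=4 char='_'
After 4 ($): row=0 col=13 char='h'
After 5 (b): row=0 col=10 char='f'
After 6 (w): row=1 col=0 char='b'
After 7 ($): row=1 col=19 char='o'
After 8 (b): row=1 col=16 char='z'
After 9 (b): row=1 col=10 char='g'
After 10 (l): row=1 col=11 char='o'

Answer: gold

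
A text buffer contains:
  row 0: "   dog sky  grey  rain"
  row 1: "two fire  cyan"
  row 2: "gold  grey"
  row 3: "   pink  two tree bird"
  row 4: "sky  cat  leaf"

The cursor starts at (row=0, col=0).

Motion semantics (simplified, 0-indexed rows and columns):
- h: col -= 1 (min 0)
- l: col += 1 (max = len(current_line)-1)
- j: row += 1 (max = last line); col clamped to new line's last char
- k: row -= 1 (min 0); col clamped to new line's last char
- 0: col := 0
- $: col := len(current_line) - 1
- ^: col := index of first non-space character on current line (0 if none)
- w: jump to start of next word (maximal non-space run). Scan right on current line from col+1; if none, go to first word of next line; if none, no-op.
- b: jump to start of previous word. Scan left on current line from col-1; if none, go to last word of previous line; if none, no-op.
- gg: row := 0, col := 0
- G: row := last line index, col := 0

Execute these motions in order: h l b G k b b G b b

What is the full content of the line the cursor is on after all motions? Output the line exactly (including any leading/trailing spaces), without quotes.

Answer:    pink  two tree bird

Derivation:
After 1 (h): row=0 col=0 char='_'
After 2 (l): row=0 col=1 char='_'
After 3 (b): row=0 col=1 char='_'
After 4 (G): row=4 col=0 char='s'
After 5 (k): row=3 col=0 char='_'
After 6 (b): row=2 col=6 char='g'
After 7 (b): row=2 col=0 char='g'
After 8 (G): row=4 col=0 char='s'
After 9 (b): row=3 col=18 char='b'
After 10 (b): row=3 col=13 char='t'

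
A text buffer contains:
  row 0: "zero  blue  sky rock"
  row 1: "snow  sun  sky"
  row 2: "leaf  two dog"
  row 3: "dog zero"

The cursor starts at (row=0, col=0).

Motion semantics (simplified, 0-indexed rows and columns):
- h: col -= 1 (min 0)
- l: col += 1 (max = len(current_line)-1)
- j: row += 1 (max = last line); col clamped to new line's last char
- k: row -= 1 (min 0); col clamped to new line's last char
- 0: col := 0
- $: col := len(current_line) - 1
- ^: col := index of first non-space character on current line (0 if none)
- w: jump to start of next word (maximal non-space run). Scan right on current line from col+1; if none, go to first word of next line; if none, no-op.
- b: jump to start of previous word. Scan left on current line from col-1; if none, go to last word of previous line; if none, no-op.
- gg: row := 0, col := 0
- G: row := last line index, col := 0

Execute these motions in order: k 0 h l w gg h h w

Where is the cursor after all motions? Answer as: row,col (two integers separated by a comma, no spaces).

Answer: 0,6

Derivation:
After 1 (k): row=0 col=0 char='z'
After 2 (0): row=0 col=0 char='z'
After 3 (h): row=0 col=0 char='z'
After 4 (l): row=0 col=1 char='e'
After 5 (w): row=0 col=6 char='b'
After 6 (gg): row=0 col=0 char='z'
After 7 (h): row=0 col=0 char='z'
After 8 (h): row=0 col=0 char='z'
After 9 (w): row=0 col=6 char='b'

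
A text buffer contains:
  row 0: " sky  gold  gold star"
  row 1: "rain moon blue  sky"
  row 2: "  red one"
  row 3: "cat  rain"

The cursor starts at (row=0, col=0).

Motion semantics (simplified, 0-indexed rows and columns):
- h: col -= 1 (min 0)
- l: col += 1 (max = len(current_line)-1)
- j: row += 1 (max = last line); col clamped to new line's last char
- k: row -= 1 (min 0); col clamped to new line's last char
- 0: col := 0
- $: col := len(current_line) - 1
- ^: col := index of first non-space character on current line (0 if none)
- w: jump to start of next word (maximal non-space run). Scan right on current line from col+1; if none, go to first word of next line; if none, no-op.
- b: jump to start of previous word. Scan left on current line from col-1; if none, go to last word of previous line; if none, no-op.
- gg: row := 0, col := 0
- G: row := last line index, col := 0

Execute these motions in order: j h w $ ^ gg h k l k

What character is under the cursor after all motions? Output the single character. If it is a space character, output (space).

Answer: s

Derivation:
After 1 (j): row=1 col=0 char='r'
After 2 (h): row=1 col=0 char='r'
After 3 (w): row=1 col=5 char='m'
After 4 ($): row=1 col=18 char='y'
After 5 (^): row=1 col=0 char='r'
After 6 (gg): row=0 col=0 char='_'
After 7 (h): row=0 col=0 char='_'
After 8 (k): row=0 col=0 char='_'
After 9 (l): row=0 col=1 char='s'
After 10 (k): row=0 col=1 char='s'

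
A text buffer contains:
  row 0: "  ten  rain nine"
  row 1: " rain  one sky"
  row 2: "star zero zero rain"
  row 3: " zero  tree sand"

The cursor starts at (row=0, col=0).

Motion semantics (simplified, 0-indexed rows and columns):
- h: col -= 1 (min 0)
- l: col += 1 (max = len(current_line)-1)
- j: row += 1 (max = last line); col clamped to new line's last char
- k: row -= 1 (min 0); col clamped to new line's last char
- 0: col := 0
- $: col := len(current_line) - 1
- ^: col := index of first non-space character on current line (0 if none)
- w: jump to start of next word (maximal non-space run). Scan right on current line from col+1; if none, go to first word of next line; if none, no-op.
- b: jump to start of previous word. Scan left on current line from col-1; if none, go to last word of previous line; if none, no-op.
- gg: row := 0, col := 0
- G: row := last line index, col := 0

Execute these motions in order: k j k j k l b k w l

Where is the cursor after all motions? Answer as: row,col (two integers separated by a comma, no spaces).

Answer: 0,3

Derivation:
After 1 (k): row=0 col=0 char='_'
After 2 (j): row=1 col=0 char='_'
After 3 (k): row=0 col=0 char='_'
After 4 (j): row=1 col=0 char='_'
After 5 (k): row=0 col=0 char='_'
After 6 (l): row=0 col=1 char='_'
After 7 (b): row=0 col=1 char='_'
After 8 (k): row=0 col=1 char='_'
After 9 (w): row=0 col=2 char='t'
After 10 (l): row=0 col=3 char='e'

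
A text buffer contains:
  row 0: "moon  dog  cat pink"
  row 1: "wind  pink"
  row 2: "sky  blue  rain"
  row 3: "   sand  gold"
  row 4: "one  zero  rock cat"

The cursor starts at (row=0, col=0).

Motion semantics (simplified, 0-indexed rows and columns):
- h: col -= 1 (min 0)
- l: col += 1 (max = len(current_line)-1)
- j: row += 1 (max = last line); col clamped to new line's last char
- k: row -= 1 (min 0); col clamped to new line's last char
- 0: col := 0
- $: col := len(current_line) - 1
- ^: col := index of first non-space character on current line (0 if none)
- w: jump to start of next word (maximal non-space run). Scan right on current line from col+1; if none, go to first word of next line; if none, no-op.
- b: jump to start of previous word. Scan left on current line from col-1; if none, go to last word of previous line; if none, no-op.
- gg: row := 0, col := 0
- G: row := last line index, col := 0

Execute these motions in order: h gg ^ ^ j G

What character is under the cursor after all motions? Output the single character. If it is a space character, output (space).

After 1 (h): row=0 col=0 char='m'
After 2 (gg): row=0 col=0 char='m'
After 3 (^): row=0 col=0 char='m'
After 4 (^): row=0 col=0 char='m'
After 5 (j): row=1 col=0 char='w'
After 6 (G): row=4 col=0 char='o'

Answer: o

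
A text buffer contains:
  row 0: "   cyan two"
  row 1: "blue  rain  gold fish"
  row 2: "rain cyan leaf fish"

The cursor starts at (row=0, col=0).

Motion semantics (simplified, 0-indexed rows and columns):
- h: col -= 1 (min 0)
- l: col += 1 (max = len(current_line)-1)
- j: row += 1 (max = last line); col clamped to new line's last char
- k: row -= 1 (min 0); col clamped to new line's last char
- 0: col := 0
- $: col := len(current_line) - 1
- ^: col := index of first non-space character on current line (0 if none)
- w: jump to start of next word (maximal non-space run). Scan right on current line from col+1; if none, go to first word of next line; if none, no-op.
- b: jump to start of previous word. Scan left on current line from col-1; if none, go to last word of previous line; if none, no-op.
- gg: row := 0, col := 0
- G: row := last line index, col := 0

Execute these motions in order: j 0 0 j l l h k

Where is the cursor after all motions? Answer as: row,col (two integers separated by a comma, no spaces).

After 1 (j): row=1 col=0 char='b'
After 2 (0): row=1 col=0 char='b'
After 3 (0): row=1 col=0 char='b'
After 4 (j): row=2 col=0 char='r'
After 5 (l): row=2 col=1 char='a'
After 6 (l): row=2 col=2 char='i'
After 7 (h): row=2 col=1 char='a'
After 8 (k): row=1 col=1 char='l'

Answer: 1,1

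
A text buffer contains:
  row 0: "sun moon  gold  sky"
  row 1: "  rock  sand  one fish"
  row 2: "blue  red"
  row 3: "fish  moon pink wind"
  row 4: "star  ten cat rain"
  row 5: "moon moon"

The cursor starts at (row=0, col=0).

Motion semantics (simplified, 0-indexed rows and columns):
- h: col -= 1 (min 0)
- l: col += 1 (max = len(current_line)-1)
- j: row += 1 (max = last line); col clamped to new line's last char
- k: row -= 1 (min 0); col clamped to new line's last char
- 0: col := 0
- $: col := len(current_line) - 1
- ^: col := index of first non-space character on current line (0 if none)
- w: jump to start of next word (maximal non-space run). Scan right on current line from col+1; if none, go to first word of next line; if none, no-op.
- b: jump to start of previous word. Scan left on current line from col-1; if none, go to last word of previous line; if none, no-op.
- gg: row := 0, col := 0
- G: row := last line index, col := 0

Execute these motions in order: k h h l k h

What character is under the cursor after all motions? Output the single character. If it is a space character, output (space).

Answer: s

Derivation:
After 1 (k): row=0 col=0 char='s'
After 2 (h): row=0 col=0 char='s'
After 3 (h): row=0 col=0 char='s'
After 4 (l): row=0 col=1 char='u'
After 5 (k): row=0 col=1 char='u'
After 6 (h): row=0 col=0 char='s'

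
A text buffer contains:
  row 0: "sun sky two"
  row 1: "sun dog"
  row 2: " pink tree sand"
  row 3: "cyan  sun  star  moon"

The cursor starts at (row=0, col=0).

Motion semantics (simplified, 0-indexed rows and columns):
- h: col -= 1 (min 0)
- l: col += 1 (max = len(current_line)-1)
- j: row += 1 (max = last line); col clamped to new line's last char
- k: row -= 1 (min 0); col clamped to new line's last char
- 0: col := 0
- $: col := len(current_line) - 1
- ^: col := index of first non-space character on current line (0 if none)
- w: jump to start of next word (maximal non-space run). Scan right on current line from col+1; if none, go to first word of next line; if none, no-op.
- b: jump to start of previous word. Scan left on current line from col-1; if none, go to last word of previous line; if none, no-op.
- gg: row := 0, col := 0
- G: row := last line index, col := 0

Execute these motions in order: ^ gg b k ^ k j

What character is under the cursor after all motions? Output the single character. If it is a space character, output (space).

After 1 (^): row=0 col=0 char='s'
After 2 (gg): row=0 col=0 char='s'
After 3 (b): row=0 col=0 char='s'
After 4 (k): row=0 col=0 char='s'
After 5 (^): row=0 col=0 char='s'
After 6 (k): row=0 col=0 char='s'
After 7 (j): row=1 col=0 char='s'

Answer: s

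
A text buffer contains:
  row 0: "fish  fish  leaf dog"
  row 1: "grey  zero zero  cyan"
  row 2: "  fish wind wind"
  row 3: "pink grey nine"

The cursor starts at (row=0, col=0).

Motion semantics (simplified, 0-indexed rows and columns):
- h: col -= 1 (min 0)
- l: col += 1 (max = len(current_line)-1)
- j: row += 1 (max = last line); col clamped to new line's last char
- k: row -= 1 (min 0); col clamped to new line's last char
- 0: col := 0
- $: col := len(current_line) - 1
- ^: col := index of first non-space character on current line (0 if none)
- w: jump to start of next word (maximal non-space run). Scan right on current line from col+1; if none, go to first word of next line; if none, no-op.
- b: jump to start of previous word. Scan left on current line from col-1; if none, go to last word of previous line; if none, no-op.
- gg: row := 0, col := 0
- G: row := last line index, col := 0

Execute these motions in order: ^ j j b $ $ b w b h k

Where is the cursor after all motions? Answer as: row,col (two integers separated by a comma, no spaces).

After 1 (^): row=0 col=0 char='f'
After 2 (j): row=1 col=0 char='g'
After 3 (j): row=2 col=0 char='_'
After 4 (b): row=1 col=17 char='c'
After 5 ($): row=1 col=20 char='n'
After 6 ($): row=1 col=20 char='n'
After 7 (b): row=1 col=17 char='c'
After 8 (w): row=2 col=2 char='f'
After 9 (b): row=1 col=17 char='c'
After 10 (h): row=1 col=16 char='_'
After 11 (k): row=0 col=16 char='_'

Answer: 0,16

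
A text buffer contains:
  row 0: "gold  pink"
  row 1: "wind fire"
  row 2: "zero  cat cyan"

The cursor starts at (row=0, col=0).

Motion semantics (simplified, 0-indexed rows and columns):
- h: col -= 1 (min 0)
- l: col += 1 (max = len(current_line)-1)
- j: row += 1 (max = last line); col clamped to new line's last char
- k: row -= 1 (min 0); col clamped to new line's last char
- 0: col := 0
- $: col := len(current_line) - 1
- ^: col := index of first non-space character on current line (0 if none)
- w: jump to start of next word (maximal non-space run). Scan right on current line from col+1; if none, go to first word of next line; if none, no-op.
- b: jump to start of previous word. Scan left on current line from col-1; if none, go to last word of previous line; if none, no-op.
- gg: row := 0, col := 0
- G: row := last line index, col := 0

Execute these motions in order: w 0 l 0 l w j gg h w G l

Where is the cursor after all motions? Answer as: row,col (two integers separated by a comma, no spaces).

Answer: 2,1

Derivation:
After 1 (w): row=0 col=6 char='p'
After 2 (0): row=0 col=0 char='g'
After 3 (l): row=0 col=1 char='o'
After 4 (0): row=0 col=0 char='g'
After 5 (l): row=0 col=1 char='o'
After 6 (w): row=0 col=6 char='p'
After 7 (j): row=1 col=6 char='i'
After 8 (gg): row=0 col=0 char='g'
After 9 (h): row=0 col=0 char='g'
After 10 (w): row=0 col=6 char='p'
After 11 (G): row=2 col=0 char='z'
After 12 (l): row=2 col=1 char='e'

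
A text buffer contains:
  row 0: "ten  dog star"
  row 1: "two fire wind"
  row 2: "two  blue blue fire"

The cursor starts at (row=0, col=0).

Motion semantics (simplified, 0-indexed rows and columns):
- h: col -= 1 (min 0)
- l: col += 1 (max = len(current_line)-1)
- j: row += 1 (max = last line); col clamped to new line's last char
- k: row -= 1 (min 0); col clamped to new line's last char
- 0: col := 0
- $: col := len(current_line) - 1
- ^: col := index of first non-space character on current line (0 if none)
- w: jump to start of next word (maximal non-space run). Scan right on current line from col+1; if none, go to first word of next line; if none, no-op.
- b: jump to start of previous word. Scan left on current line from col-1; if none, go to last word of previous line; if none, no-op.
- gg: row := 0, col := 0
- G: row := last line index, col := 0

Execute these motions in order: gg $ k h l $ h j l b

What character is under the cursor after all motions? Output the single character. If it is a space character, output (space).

After 1 (gg): row=0 col=0 char='t'
After 2 ($): row=0 col=12 char='r'
After 3 (k): row=0 col=12 char='r'
After 4 (h): row=0 col=11 char='a'
After 5 (l): row=0 col=12 char='r'
After 6 ($): row=0 col=12 char='r'
After 7 (h): row=0 col=11 char='a'
After 8 (j): row=1 col=11 char='n'
After 9 (l): row=1 col=12 char='d'
After 10 (b): row=1 col=9 char='w'

Answer: w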